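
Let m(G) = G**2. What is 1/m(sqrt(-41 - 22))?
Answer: -1/63 ≈ -0.015873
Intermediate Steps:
1/m(sqrt(-41 - 22)) = 1/((sqrt(-41 - 22))**2) = 1/((sqrt(-63))**2) = 1/((3*I*sqrt(7))**2) = 1/(-63) = -1/63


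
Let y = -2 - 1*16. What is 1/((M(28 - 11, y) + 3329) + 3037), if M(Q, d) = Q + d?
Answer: 1/6365 ≈ 0.00015711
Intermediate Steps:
y = -18 (y = -2 - 16 = -18)
1/((M(28 - 11, y) + 3329) + 3037) = 1/((((28 - 11) - 18) + 3329) + 3037) = 1/(((17 - 18) + 3329) + 3037) = 1/((-1 + 3329) + 3037) = 1/(3328 + 3037) = 1/6365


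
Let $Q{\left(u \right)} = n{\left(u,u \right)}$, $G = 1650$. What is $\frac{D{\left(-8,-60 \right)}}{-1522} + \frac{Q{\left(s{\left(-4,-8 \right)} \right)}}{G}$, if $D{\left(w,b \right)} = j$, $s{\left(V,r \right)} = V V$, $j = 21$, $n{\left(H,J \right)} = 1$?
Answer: $- \frac{8282}{627825} \approx -0.013192$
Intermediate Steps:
$s{\left(V,r \right)} = V^{2}$
$D{\left(w,b \right)} = 21$
$Q{\left(u \right)} = 1$
$\frac{D{\left(-8,-60 \right)}}{-1522} + \frac{Q{\left(s{\left(-4,-8 \right)} \right)}}{G} = \frac{21}{-1522} + 1 \cdot \frac{1}{1650} = 21 \left(- \frac{1}{1522}\right) + 1 \cdot \frac{1}{1650} = - \frac{21}{1522} + \frac{1}{1650} = - \frac{8282}{627825}$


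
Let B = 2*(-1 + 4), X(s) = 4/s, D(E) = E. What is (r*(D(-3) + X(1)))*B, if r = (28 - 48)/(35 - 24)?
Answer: -120/11 ≈ -10.909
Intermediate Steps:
r = -20/11 ≈ -1.8182
B = 6 (B = 2*3 = 6)
(r*(D(-3) + X(1)))*B = -20*(-3 + 4/1)/11*6 = -20*(-3 + 4*1)/11*6 = -20*(-3 + 4)/11*6 = -20/11*1*6 = -20/11*6 = -120/11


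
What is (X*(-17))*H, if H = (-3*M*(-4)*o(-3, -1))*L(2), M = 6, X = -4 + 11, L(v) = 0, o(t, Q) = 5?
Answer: 0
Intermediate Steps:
X = 7
H = 0 (H = -3*6*(-4)*5*0 = -(-72)*5*0 = -3*(-120)*0 = 360*0 = 0)
(X*(-17))*H = (7*(-17))*0 = -119*0 = 0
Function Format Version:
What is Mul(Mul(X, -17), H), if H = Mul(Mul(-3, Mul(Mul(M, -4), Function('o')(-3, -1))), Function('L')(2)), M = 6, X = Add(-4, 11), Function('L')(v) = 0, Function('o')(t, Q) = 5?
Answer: 0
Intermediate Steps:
X = 7
H = 0 (H = Mul(Mul(-3, Mul(Mul(6, -4), 5)), 0) = Mul(Mul(-3, Mul(-24, 5)), 0) = Mul(Mul(-3, -120), 0) = Mul(360, 0) = 0)
Mul(Mul(X, -17), H) = Mul(Mul(7, -17), 0) = Mul(-119, 0) = 0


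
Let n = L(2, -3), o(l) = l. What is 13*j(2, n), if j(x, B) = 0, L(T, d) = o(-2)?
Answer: 0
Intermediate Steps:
L(T, d) = -2
n = -2
13*j(2, n) = 13*0 = 0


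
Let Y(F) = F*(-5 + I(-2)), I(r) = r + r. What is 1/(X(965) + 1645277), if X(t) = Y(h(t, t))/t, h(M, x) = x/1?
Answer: 1/1645268 ≈ 6.0780e-7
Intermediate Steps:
I(r) = 2*r
h(M, x) = x (h(M, x) = x*1 = x)
Y(F) = -9*F (Y(F) = F*(-5 + 2*(-2)) = F*(-5 - 4) = F*(-9) = -9*F)
X(t) = -9 (X(t) = (-9*t)/t = -9)
1/(X(965) + 1645277) = 1/(-9 + 1645277) = 1/1645268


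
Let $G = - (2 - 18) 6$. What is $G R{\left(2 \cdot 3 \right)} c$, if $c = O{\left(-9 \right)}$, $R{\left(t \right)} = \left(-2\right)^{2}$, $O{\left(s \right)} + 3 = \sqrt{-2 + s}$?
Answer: $-1152 + 384 i \sqrt{11} \approx -1152.0 + 1273.6 i$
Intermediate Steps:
$O{\left(s \right)} = -3 + \sqrt{-2 + s}$
$R{\left(t \right)} = 4$
$c = -3 + i \sqrt{11}$ ($c = -3 + \sqrt{-2 - 9} = -3 + \sqrt{-11} = -3 + i \sqrt{11} \approx -3.0 + 3.3166 i$)
$G = 96$ ($G = - (2 - 18) 6 = \left(-1\right) \left(-16\right) 6 = 16 \cdot 6 = 96$)
$G R{\left(2 \cdot 3 \right)} c = 96 \cdot 4 \left(-3 + i \sqrt{11}\right) = 384 \left(-3 + i \sqrt{11}\right) = -1152 + 384 i \sqrt{11}$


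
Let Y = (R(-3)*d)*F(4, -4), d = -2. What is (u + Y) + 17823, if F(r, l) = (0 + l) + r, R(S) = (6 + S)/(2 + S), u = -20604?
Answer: -2781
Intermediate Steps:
R(S) = (6 + S)/(2 + S)
F(r, l) = l + r
Y = 0 (Y = (((6 - 3)/(2 - 3))*(-2))*(-4 + 4) = ((3/(-1))*(-2))*0 = (-1*3*(-2))*0 = -3*(-2)*0 = 6*0 = 0)
(u + Y) + 17823 = (-20604 + 0) + 17823 = -20604 + 17823 = -2781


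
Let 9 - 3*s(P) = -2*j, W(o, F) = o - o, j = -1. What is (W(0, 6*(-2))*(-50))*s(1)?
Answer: 0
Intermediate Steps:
W(o, F) = 0
s(P) = 7/3 (s(P) = 3 - (-2)*(-1)/3 = 3 - ⅓*2 = 3 - ⅔ = 7/3)
(W(0, 6*(-2))*(-50))*s(1) = (0*(-50))*(7/3) = 0*(7/3) = 0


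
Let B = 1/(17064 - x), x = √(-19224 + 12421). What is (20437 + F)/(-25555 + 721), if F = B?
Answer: -5950986671927/7231335449766 - I*√6803/7231335449766 ≈ -0.82294 - 1.1406e-11*I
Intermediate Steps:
x = I*√6803 (x = √(-6803) = I*√6803 ≈ 82.48*I)
B = 1/(17064 - I*√6803) ≈ 5.8602e-5 + 2.833e-7*I
F = 17064/291186899 + I*√6803/291186899 ≈ 5.8602e-5 + 2.8326e-7*I
(20437 + F)/(-25555 + 721) = (20437 + (17064/291186899 + I*√6803/291186899))/(-25555 + 721) = (5950986671927/291186899 + I*√6803/291186899)/(-24834) = (5950986671927/291186899 + I*√6803/291186899)*(-1/24834) = -5950986671927/7231335449766 - I*√6803/7231335449766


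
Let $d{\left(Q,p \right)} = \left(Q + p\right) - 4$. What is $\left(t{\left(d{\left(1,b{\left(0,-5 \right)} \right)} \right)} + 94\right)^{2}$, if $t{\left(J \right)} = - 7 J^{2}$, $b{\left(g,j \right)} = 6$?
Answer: $961$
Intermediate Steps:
$d{\left(Q,p \right)} = -4 + Q + p$
$\left(t{\left(d{\left(1,b{\left(0,-5 \right)} \right)} \right)} + 94\right)^{2} = \left(- 7 \left(-4 + 1 + 6\right)^{2} + 94\right)^{2} = \left(- 7 \cdot 3^{2} + 94\right)^{2} = \left(\left(-7\right) 9 + 94\right)^{2} = \left(-63 + 94\right)^{2} = 31^{2} = 961$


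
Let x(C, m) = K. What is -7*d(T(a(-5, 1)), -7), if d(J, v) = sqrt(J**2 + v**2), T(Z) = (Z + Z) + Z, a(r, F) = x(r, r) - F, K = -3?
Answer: -7*sqrt(193) ≈ -97.247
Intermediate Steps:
x(C, m) = -3
a(r, F) = -3 - F
T(Z) = 3*Z (T(Z) = 2*Z + Z = 3*Z)
-7*d(T(a(-5, 1)), -7) = -7*sqrt((3*(-3 - 1*1))**2 + (-7)**2) = -7*sqrt((3*(-3 - 1))**2 + 49) = -7*sqrt((3*(-4))**2 + 49) = -7*sqrt((-12)**2 + 49) = -7*sqrt(144 + 49) = -7*sqrt(193)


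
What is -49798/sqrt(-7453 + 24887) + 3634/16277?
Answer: 3634/16277 - 24899*sqrt(17434)/8717 ≈ -376.93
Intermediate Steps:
-49798/sqrt(-7453 + 24887) + 3634/16277 = -49798*sqrt(17434)/17434 + 3634*(1/16277) = -24899*sqrt(17434)/8717 + 3634/16277 = 3634/16277 - 24899*sqrt(17434)/8717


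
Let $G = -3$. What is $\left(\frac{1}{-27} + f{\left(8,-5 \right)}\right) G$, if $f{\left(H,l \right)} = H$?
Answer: $- \frac{215}{9} \approx -23.889$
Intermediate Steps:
$\left(\frac{1}{-27} + f{\left(8,-5 \right)}\right) G = \left(\frac{1}{-27} + 8\right) \left(-3\right) = \left(- \frac{1}{27} + 8\right) \left(-3\right) = \frac{215}{27} \left(-3\right) = - \frac{215}{9}$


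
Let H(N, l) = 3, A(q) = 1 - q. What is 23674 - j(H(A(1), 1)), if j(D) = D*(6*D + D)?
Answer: 23611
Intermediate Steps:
j(D) = 7*D**2 (j(D) = D*(7*D) = 7*D**2)
23674 - j(H(A(1), 1)) = 23674 - 7*3**2 = 23674 - 7*9 = 23674 - 1*63 = 23674 - 63 = 23611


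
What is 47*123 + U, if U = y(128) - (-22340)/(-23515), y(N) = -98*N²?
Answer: -7524103721/4703 ≈ -1.5999e+6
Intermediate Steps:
U = -7551291764/4703 (U = -98*128² - (-22340)/(-23515) = -98*16384 - (-22340)*(-1)/23515 = -1605632 - 1*4468/4703 = -1605632 - 4468/4703 = -7551291764/4703 ≈ -1.6056e+6)
47*123 + U = 47*123 - 7551291764/4703 = 5781 - 7551291764/4703 = -7524103721/4703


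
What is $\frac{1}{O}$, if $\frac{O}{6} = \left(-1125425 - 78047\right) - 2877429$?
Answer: $- \frac{1}{24485406} \approx -4.0841 \cdot 10^{-8}$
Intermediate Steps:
$O = -24485406$ ($O = 6 \left(\left(-1125425 - 78047\right) - 2877429\right) = 6 \left(-1203472 - 2877429\right) = 6 \left(-4080901\right) = -24485406$)
$\frac{1}{O} = \frac{1}{-24485406} = - \frac{1}{24485406}$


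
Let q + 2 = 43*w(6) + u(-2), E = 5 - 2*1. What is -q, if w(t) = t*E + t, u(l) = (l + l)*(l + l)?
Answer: -1046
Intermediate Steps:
E = 3 (E = 5 - 2 = 3)
u(l) = 4*l**2 (u(l) = (2*l)*(2*l) = 4*l**2)
w(t) = 4*t (w(t) = t*3 + t = 3*t + t = 4*t)
q = 1046 (q = -2 + (43*(4*6) + 4*(-2)**2) = -2 + (43*24 + 4*4) = -2 + (1032 + 16) = -2 + 1048 = 1046)
-q = -1*1046 = -1046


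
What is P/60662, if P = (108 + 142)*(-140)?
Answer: -2500/4333 ≈ -0.57697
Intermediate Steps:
P = -35000 (P = 250*(-140) = -35000)
P/60662 = -35000/60662 = -35000*1/60662 = -2500/4333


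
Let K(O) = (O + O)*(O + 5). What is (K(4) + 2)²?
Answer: 5476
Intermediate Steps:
K(O) = 2*O*(5 + O) (K(O) = (2*O)*(5 + O) = 2*O*(5 + O))
(K(4) + 2)² = (2*4*(5 + 4) + 2)² = (2*4*9 + 2)² = (72 + 2)² = 74² = 5476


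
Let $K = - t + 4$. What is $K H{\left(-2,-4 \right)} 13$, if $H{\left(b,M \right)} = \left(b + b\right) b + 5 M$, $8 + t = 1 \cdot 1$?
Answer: $-1716$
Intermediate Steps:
$t = -7$ ($t = -8 + 1 \cdot 1 = -8 + 1 = -7$)
$H{\left(b,M \right)} = 2 b^{2} + 5 M$ ($H{\left(b,M \right)} = 2 b b + 5 M = 2 b^{2} + 5 M$)
$K = 11$ ($K = \left(-1\right) \left(-7\right) + 4 = 7 + 4 = 11$)
$K H{\left(-2,-4 \right)} 13 = 11 \left(2 \left(-2\right)^{2} + 5 \left(-4\right)\right) 13 = 11 \left(2 \cdot 4 - 20\right) 13 = 11 \left(8 - 20\right) 13 = 11 \left(-12\right) 13 = \left(-132\right) 13 = -1716$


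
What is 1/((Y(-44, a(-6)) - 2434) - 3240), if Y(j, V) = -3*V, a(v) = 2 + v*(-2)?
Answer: -1/5716 ≈ -0.00017495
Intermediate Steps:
a(v) = 2 - 2*v
1/((Y(-44, a(-6)) - 2434) - 3240) = 1/((-3*(2 - 2*(-6)) - 2434) - 3240) = 1/((-3*(2 + 12) - 2434) - 3240) = 1/((-3*14 - 2434) - 3240) = 1/((-42 - 2434) - 3240) = 1/(-2476 - 3240) = 1/(-5716) = -1/5716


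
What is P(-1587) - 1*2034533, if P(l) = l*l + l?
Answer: 482449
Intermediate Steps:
P(l) = l + l² (P(l) = l² + l = l + l²)
P(-1587) - 1*2034533 = -1587*(1 - 1587) - 1*2034533 = -1587*(-1586) - 2034533 = 2516982 - 2034533 = 482449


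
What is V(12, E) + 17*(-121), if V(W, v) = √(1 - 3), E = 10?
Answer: -2057 + I*√2 ≈ -2057.0 + 1.4142*I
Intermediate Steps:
V(W, v) = I*√2 (V(W, v) = √(-2) = I*√2)
V(12, E) + 17*(-121) = I*√2 + 17*(-121) = I*√2 - 2057 = -2057 + I*√2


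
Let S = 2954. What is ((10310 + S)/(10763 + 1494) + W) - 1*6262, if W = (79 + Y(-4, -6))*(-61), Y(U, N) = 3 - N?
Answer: -142535646/12257 ≈ -11629.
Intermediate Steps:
W = -5368 (W = (79 + (3 - 1*(-6)))*(-61) = (79 + (3 + 6))*(-61) = (79 + 9)*(-61) = 88*(-61) = -5368)
((10310 + S)/(10763 + 1494) + W) - 1*6262 = ((10310 + 2954)/(10763 + 1494) - 5368) - 1*6262 = (13264/12257 - 5368) - 6262 = -65782312/12257 - 6262 = -142535646/12257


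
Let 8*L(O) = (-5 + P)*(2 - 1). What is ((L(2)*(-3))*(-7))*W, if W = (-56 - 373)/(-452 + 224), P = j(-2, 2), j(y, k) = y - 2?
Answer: -27027/608 ≈ -44.452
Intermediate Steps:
j(y, k) = -2 + y
P = -4 (P = -2 - 2 = -4)
W = 143/76 (W = -429/(-228) = -429*(-1/228) = 143/76 ≈ 1.8816)
L(O) = -9/8 (L(O) = ((-5 - 4)*(2 - 1))/8 = (-9*1)/8 = (⅛)*(-9) = -9/8)
((L(2)*(-3))*(-7))*W = (-9/8*(-3)*(-7))*(143/76) = ((27/8)*(-7))*(143/76) = -189/8*143/76 = -27027/608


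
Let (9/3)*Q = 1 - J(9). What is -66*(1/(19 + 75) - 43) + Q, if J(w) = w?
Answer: 399683/141 ≈ 2834.6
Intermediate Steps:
Q = -8/3 (Q = (1 - 1*9)/3 = (1 - 9)/3 = (⅓)*(-8) = -8/3 ≈ -2.6667)
-66*(1/(19 + 75) - 43) + Q = -66*(1/(19 + 75) - 43) - 8/3 = -66*(1/94 - 43) - 8/3 = -66*(-4041/94) - 8/3 = 133353/47 - 8/3 = 399683/141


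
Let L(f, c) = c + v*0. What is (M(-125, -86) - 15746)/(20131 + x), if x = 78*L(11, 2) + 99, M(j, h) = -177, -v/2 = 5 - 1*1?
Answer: -15923/20386 ≈ -0.78108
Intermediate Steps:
v = -8 (v = -2*(5 - 1*1) = -2*(5 - 1) = -2*4 = -8)
L(f, c) = c (L(f, c) = c - 8*0 = c + 0 = c)
x = 255 (x = 78*2 + 99 = 156 + 99 = 255)
(M(-125, -86) - 15746)/(20131 + x) = (-177 - 15746)/(20131 + 255) = -15923/20386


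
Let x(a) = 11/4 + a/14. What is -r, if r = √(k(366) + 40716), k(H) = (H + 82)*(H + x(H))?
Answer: -2*√54407 ≈ -466.51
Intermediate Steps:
x(a) = 11/4 + a/14 (x(a) = 11*(¼) + a*(1/14) = 11/4 + a/14)
k(H) = (82 + H)*(11/4 + 15*H/14) (k(H) = (H + 82)*(H + (11/4 + H/14)) = (82 + H)*(11/4 + 15*H/14))
r = 2*√54407 (r = √((451/2 + (15/14)*366² + (2537/28)*366) + 40716) = √((451/2 + (15/14)*133956 + 464271/14) + 40716) = √((451/2 + 1004670/7 + 464271/14) + 40716) = √(176912 + 40716) = √217628 = 2*√54407 ≈ 466.51)
-r = -2*√54407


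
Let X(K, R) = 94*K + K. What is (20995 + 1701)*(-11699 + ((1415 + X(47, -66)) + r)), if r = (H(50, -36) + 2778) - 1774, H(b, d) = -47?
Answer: -110347952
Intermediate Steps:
X(K, R) = 95*K
r = 957 (r = (-47 + 2778) - 1774 = 2731 - 1774 = 957)
(20995 + 1701)*(-11699 + ((1415 + X(47, -66)) + r)) = (20995 + 1701)*(-11699 + ((1415 + 95*47) + 957)) = 22696*(-11699 + ((1415 + 4465) + 957)) = 22696*(-11699 + (5880 + 957)) = 22696*(-11699 + 6837) = 22696*(-4862) = -110347952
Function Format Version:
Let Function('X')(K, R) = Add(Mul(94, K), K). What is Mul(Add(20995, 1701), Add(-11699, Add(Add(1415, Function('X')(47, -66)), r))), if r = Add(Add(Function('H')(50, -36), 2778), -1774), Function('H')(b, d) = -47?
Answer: -110347952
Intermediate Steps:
Function('X')(K, R) = Mul(95, K)
r = 957 (r = Add(Add(-47, 2778), -1774) = Add(2731, -1774) = 957)
Mul(Add(20995, 1701), Add(-11699, Add(Add(1415, Function('X')(47, -66)), r))) = Mul(Add(20995, 1701), Add(-11699, Add(Add(1415, Mul(95, 47)), 957))) = Mul(22696, Add(-11699, Add(Add(1415, 4465), 957))) = Mul(22696, Add(-11699, Add(5880, 957))) = Mul(22696, Add(-11699, 6837)) = Mul(22696, -4862) = -110347952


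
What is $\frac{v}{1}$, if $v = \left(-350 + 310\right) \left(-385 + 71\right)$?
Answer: $12560$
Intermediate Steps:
$v = 12560$ ($v = \left(-40\right) \left(-314\right) = 12560$)
$\frac{v}{1} = \frac{12560}{1} = 12560 \cdot 1 = 12560$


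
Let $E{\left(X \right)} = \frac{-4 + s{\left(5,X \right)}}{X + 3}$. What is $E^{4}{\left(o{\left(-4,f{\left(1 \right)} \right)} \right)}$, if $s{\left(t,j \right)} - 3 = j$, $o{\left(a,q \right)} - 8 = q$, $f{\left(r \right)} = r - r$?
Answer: $\frac{2401}{14641} \approx 0.16399$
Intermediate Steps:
$f{\left(r \right)} = 0$
$o{\left(a,q \right)} = 8 + q$
$s{\left(t,j \right)} = 3 + j$
$E{\left(X \right)} = \frac{-1 + X}{3 + X}$ ($E{\left(X \right)} = \frac{-4 + \left(3 + X\right)}{X + 3} = \frac{-1 + X}{3 + X}$)
$E^{4}{\left(o{\left(-4,f{\left(1 \right)} \right)} \right)} = \left(\frac{-1 + \left(8 + 0\right)}{3 + \left(8 + 0\right)}\right)^{4} = \left(\frac{-1 + 8}{3 + 8}\right)^{4} = \left(\frac{1}{11} \cdot 7\right)^{4} = \left(\frac{7}{11}\right)^{4} = \frac{2401}{14641}$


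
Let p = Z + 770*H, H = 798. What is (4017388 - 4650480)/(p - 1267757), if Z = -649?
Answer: 316546/326973 ≈ 0.96811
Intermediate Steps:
p = 613811 (p = -649 + 770*798 = -649 + 614460 = 613811)
(4017388 - 4650480)/(p - 1267757) = (4017388 - 4650480)/(613811 - 1267757) = -633092/(-653946) = -633092*(-1/653946) = 316546/326973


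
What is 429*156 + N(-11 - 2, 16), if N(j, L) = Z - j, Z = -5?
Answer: 66932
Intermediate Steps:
N(j, L) = -5 - j
429*156 + N(-11 - 2, 16) = 429*156 + (-5 - (-11 - 2)) = 66924 + (-5 - 1*(-13)) = 66924 + (-5 + 13) = 66924 + 8 = 66932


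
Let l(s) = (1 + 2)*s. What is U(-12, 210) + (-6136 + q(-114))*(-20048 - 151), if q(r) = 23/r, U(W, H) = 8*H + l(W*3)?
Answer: 4709975027/38 ≈ 1.2395e+8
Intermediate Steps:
l(s) = 3*s
U(W, H) = 8*H + 9*W (U(W, H) = 8*H + 3*(W*3) = 8*H + 3*(3*W) = 8*H + 9*W)
U(-12, 210) + (-6136 + q(-114))*(-20048 - 151) = (8*210 + 9*(-12)) + (-6136 + 23/(-114))*(-20048 - 151) = (1680 - 108) + (-6136 + 23*(-1/114))*(-20199) = 1572 + (-6136 - 23/114)*(-20199) = 1572 - 699527/114*(-20199) = 1572 + 4709915291/38 = 4709975027/38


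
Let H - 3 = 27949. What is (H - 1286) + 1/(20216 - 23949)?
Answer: 99544177/3733 ≈ 26666.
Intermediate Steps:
H = 27952 (H = 3 + 27949 = 27952)
(H - 1286) + 1/(20216 - 23949) = (27952 - 1286) + 1/(20216 - 23949) = 26666 + 1/(-3733) = 26666 - 1/3733 = 99544177/3733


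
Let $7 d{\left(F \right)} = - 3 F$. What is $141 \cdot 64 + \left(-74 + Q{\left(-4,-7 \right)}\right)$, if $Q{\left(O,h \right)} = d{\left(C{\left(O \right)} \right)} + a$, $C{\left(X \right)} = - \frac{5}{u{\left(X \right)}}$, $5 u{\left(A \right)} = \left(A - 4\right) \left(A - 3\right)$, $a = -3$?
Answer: $\frac{3507299}{392} \approx 8947.2$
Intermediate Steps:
$u{\left(A \right)} = \frac{\left(-4 + A\right) \left(-3 + A\right)}{5}$ ($u{\left(A \right)} = \frac{\left(A - 4\right) \left(A - 3\right)}{5} = \frac{\left(-4 + A\right) \left(-3 + A\right)}{5}$)
$C{\left(X \right)} = - \frac{5}{\frac{12}{5} - \frac{7 X}{5} + \frac{X^{2}}{5}}$
$d{\left(F \right)} = - \frac{3 F}{7}$ ($d{\left(F \right)} = \frac{\left(-3\right) F}{7} = - \frac{3 F}{7}$)
$Q{\left(O,h \right)} = -3 + \frac{75}{7 \left(12 + O^{2} - 7 O\right)}$ ($Q{\left(O,h \right)} = - \frac{3 \left(- \frac{25}{12 + O^{2} - 7 O}\right)}{7} - 3 = \frac{75}{7 \left(12 + O^{2} - 7 O\right)} - 3 = -3 + \frac{75}{7 \left(12 + O^{2} - 7 O\right)}$)
$141 \cdot 64 + \left(-74 + Q{\left(-4,-7 \right)}\right) = 141 \cdot 64 - \left(74 - \frac{3 \left(-59 - 7 \left(-4\right)^{2} + 49 \left(-4\right)\right)}{7 \left(12 + \left(-4\right)^{2} - -28\right)}\right) = 9024 - \left(74 - \frac{3 \left(-59 - 112 - 196\right)}{7 \left(12 + 16 + 28\right)}\right) = 9024 - \left(74 - \frac{3 \left(-59 - 112 - 196\right)}{7 \cdot 56}\right) = 9024 - \left(74 - - \frac{1101}{392}\right) = 9024 - \frac{30109}{392} = \frac{3507299}{392}$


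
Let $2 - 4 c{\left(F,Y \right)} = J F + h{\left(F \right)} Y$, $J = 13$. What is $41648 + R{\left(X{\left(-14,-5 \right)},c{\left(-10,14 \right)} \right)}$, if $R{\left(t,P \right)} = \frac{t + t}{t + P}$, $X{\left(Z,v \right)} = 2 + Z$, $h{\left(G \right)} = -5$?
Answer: $\frac{3206848}{77} \approx 41647.0$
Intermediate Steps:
$c{\left(F,Y \right)} = \frac{1}{2} - \frac{13 F}{4} + \frac{5 Y}{4}$ ($c{\left(F,Y \right)} = \frac{1}{2} - \frac{13 F - 5 Y}{4} = \frac{1}{2} - \frac{- 5 Y + 13 F}{4} = \frac{1}{2} - \left(- \frac{5 Y}{4} + \frac{13 F}{4}\right) = \frac{1}{2} - \frac{13 F}{4} + \frac{5 Y}{4}$)
$R{\left(t,P \right)} = \frac{2 t}{P + t}$
$41648 + R{\left(X{\left(-14,-5 \right)},c{\left(-10,14 \right)} \right)} = 41648 + \frac{2 \left(2 - 14\right)}{\left(\frac{1}{2} - - \frac{65}{2} + \frac{5}{4} \cdot 14\right) + \left(2 - 14\right)} = 41648 + 2 \left(-12\right) \frac{1}{\left(\frac{1}{2} + \frac{65}{2} + \frac{35}{2}\right) - 12} = 41648 + 2 \left(-12\right) \frac{1}{\frac{101}{2} - 12} = 41648 + 2 \left(-12\right) \frac{1}{\frac{77}{2}} = 41648 + 2 \left(-12\right) \frac{2}{77} = 41648 - \frac{48}{77} = \frac{3206848}{77}$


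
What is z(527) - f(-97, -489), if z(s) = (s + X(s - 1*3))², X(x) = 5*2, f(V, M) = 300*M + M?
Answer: 435558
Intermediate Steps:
f(V, M) = 301*M
X(x) = 10
z(s) = (10 + s)² (z(s) = (s + 10)² = (10 + s)²)
z(527) - f(-97, -489) = (10 + 527)² - 301*(-489) = 537² - 1*(-147189) = 288369 + 147189 = 435558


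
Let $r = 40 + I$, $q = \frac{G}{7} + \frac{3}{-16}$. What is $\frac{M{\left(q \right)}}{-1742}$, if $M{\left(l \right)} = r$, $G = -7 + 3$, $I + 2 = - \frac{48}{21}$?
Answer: $- \frac{125}{6097} \approx -0.020502$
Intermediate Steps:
$I = - \frac{30}{7}$ ($I = -2 - \frac{48}{21} = -2 - \frac{16}{7} = - \frac{30}{7} \approx -4.2857$)
$G = -4$
$q = - \frac{85}{112}$ ($q = - \frac{4}{7} + \frac{3}{-16} = \left(-4\right) \frac{1}{7} + 3 \left(- \frac{1}{16}\right) = - \frac{4}{7} - \frac{3}{16} = - \frac{85}{112} \approx -0.75893$)
$r = \frac{250}{7}$ ($r = 40 - \frac{30}{7} = \frac{250}{7} \approx 35.714$)
$M{\left(l \right)} = \frac{250}{7}$
$\frac{M{\left(q \right)}}{-1742} = \frac{250}{7 \left(-1742\right)} = \frac{250}{7} \left(- \frac{1}{1742}\right) = - \frac{125}{6097}$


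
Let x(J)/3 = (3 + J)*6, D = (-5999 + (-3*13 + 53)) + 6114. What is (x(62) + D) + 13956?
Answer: 15255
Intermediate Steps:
D = 129 (D = (-5999 + (-39 + 53)) + 6114 = (-5999 + 14) + 6114 = -5985 + 6114 = 129)
x(J) = 54 + 18*J (x(J) = 3*((3 + J)*6) = 3*(18 + 6*J) = 54 + 18*J)
(x(62) + D) + 13956 = ((54 + 18*62) + 129) + 13956 = ((54 + 1116) + 129) + 13956 = (1170 + 129) + 13956 = 1299 + 13956 = 15255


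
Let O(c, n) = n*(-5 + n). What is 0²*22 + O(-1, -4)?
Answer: 36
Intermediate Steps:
0²*22 + O(-1, -4) = 0²*22 - 4*(-5 - 4) = 0*22 - 4*(-9) = 0 + 36 = 36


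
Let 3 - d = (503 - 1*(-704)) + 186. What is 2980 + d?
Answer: 1590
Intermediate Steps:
d = -1390 (d = 3 - ((503 - 1*(-704)) + 186) = 3 - ((503 + 704) + 186) = 3 - (1207 + 186) = 3 - 1*1393 = 3 - 1393 = -1390)
2980 + d = 2980 - 1390 = 1590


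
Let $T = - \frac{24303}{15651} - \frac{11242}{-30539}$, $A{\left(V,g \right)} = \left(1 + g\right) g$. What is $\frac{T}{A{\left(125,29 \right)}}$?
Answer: $- \frac{37749385}{27722021562} \approx -0.0013617$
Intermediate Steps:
$A{\left(V,g \right)} = g \left(1 + g\right)$
$T = - \frac{188746925}{159321963}$ ($T = \left(-24303\right) \frac{1}{15651} - - \frac{11242}{30539} = - \frac{8101}{5217} + \frac{11242}{30539} = - \frac{188746925}{159321963} \approx -1.1847$)
$\frac{T}{A{\left(125,29 \right)}} = - \frac{188746925}{159321963 \cdot 29 \left(1 + 29\right)} = - \frac{188746925}{159321963 \cdot 29 \cdot 30} = - \frac{188746925}{159321963 \cdot 870} = \left(- \frac{188746925}{159321963}\right) \frac{1}{870} = - \frac{37749385}{27722021562}$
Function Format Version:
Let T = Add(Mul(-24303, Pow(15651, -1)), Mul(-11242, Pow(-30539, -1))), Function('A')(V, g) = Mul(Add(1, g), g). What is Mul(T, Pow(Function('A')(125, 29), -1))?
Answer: Rational(-37749385, 27722021562) ≈ -0.0013617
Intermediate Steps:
Function('A')(V, g) = Mul(g, Add(1, g))
T = Rational(-188746925, 159321963) (T = Add(Mul(-24303, Rational(1, 15651)), Mul(-11242, Rational(-1, 30539))) = Add(Rational(-8101, 5217), Rational(11242, 30539)) = Rational(-188746925, 159321963) ≈ -1.1847)
Mul(T, Pow(Function('A')(125, 29), -1)) = Mul(Rational(-188746925, 159321963), Pow(Mul(29, Add(1, 29)), -1)) = Mul(Rational(-188746925, 159321963), Pow(Mul(29, 30), -1)) = Mul(Rational(-188746925, 159321963), Pow(870, -1)) = Mul(Rational(-188746925, 159321963), Rational(1, 870)) = Rational(-37749385, 27722021562)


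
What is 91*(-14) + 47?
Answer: -1227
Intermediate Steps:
91*(-14) + 47 = -1274 + 47 = -1227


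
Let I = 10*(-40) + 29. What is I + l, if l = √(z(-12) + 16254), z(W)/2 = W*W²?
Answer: -371 + 9*√158 ≈ -257.87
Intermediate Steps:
z(W) = 2*W³ (z(W) = 2*(W*W²) = 2*W³)
I = -371 (I = -400 + 29 = -371)
l = 9*√158 (l = √(2*(-12)³ + 16254) = √(2*(-1728) + 16254) = √(-3456 + 16254) = √12798 = 9*√158 ≈ 113.13)
I + l = -371 + 9*√158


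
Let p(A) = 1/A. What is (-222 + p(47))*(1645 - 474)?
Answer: -12217043/47 ≈ -2.5994e+5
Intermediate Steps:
(-222 + p(47))*(1645 - 474) = (-222 + 1/47)*(1645 - 474) = (-222 + 1/47)*1171 = -10433/47*1171 = -12217043/47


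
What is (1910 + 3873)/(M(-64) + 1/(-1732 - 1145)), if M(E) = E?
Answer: -16637691/184129 ≈ -90.359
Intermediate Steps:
(1910 + 3873)/(M(-64) + 1/(-1732 - 1145)) = (1910 + 3873)/(-64 + 1/(-1732 - 1145)) = 5783/(-64 + 1/(-2877)) = 5783/(-64 - 1/2877) = 5783/(-184129/2877) = 5783*(-2877/184129) = -16637691/184129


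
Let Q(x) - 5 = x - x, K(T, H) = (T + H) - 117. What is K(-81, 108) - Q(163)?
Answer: -95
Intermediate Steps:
K(T, H) = -117 + H + T (K(T, H) = (H + T) - 117 = -117 + H + T)
Q(x) = 5 (Q(x) = 5 + (x - x) = 5 + 0 = 5)
K(-81, 108) - Q(163) = (-117 + 108 - 81) - 1*5 = -90 - 5 = -95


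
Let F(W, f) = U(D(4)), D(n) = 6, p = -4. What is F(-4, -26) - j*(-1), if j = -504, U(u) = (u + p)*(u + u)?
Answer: -480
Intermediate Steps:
U(u) = 2*u*(-4 + u) (U(u) = (u - 4)*(u + u) = (-4 + u)*(2*u) = 2*u*(-4 + u))
F(W, f) = 24 (F(W, f) = 2*6*(-4 + 6) = 2*6*2 = 24)
F(-4, -26) - j*(-1) = 24 - (-504)*(-1) = 24 - 1*504 = 24 - 504 = -480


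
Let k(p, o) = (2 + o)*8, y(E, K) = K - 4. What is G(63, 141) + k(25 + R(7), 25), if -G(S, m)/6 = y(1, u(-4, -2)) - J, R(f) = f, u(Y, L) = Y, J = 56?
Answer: 600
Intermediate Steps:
y(E, K) = -4 + K
G(S, m) = 384 (G(S, m) = -6*((-4 - 4) - 1*56) = -6*(-8 - 56) = -6*(-64) = 384)
k(p, o) = 16 + 8*o
G(63, 141) + k(25 + R(7), 25) = 384 + (16 + 8*25) = 384 + (16 + 200) = 384 + 216 = 600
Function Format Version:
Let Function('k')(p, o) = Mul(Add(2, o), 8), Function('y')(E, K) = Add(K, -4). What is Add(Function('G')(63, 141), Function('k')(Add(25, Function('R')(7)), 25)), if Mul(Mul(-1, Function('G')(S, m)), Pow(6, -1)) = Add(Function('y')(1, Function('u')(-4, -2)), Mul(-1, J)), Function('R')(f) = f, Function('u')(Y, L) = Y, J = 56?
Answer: 600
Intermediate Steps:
Function('y')(E, K) = Add(-4, K)
Function('G')(S, m) = 384 (Function('G')(S, m) = Mul(-6, Add(Add(-4, -4), Mul(-1, 56))) = Mul(-6, Add(-8, -56)) = Mul(-6, -64) = 384)
Function('k')(p, o) = Add(16, Mul(8, o))
Add(Function('G')(63, 141), Function('k')(Add(25, Function('R')(7)), 25)) = Add(384, Add(16, Mul(8, 25))) = Add(384, Add(16, 200)) = Add(384, 216) = 600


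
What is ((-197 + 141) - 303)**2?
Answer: 128881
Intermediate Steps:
((-197 + 141) - 303)**2 = (-56 - 303)**2 = (-359)**2 = 128881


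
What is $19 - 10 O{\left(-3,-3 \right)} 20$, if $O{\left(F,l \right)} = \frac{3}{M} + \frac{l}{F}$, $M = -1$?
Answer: $7600$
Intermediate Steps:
$O{\left(F,l \right)} = -3 + \frac{l}{F}$ ($O{\left(F,l \right)} = \frac{3}{-1} + \frac{l}{F} = 3 \left(-1\right) + \frac{l}{F} = -3 + \frac{l}{F}$)
$19 - 10 O{\left(-3,-3 \right)} 20 = 19 - 10 \left(-3 - \frac{3}{-3}\right) 20 = 19 - 10 \left(-3 - -1\right) 20 = 19 - 10 \left(-3 + 1\right) 20 = 19 \left(-10\right) \left(-2\right) 20 = 19 \cdot 20 \cdot 20 = 19 \cdot 400 = 7600$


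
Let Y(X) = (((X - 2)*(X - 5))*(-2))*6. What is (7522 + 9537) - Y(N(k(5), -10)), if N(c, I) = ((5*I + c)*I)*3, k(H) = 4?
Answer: 22754059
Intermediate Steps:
N(c, I) = 3*I*(c + 5*I) (N(c, I) = ((c + 5*I)*I)*3 = (I*(c + 5*I))*3 = 3*I*(c + 5*I))
Y(X) = -12*(-5 + X)*(-2 + X) (Y(X) = (((-2 + X)*(-5 + X))*(-2))*6 = (((-5 + X)*(-2 + X))*(-2))*6 = -2*(-5 + X)*(-2 + X)*6 = -12*(-5 + X)*(-2 + X))
(7522 + 9537) - Y(N(k(5), -10)) = (7522 + 9537) - (-120 - 12*900*(4 + 5*(-10))² + 84*(3*(-10)*(4 + 5*(-10)))) = 17059 - (-120 - 12*900*(4 - 50)² + 84*(3*(-10)*(4 - 50))) = 17059 - (-120 - 12*(3*(-10)*(-46))² + 84*(3*(-10)*(-46))) = 17059 - (-120 - 12*1380² + 84*1380) = 17059 - (-120 - 12*1904400 + 115920) = 17059 - (-120 - 22852800 + 115920) = 17059 - 1*(-22737000) = 17059 + 22737000 = 22754059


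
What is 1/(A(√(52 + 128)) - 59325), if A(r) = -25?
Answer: -1/59350 ≈ -1.6849e-5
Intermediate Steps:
1/(A(√(52 + 128)) - 59325) = 1/(-25 - 59325) = 1/(-59350) = -1/59350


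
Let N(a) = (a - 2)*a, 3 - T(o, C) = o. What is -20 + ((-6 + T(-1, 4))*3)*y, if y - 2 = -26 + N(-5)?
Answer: -86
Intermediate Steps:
T(o, C) = 3 - o
N(a) = a*(-2 + a) (N(a) = (-2 + a)*a = a*(-2 + a))
y = 11 (y = 2 + (-26 - 5*(-2 - 5)) = 2 + (-26 - 5*(-7)) = 2 + (-26 + 35) = 2 + 9 = 11)
-20 + ((-6 + T(-1, 4))*3)*y = -20 + ((-6 + (3 - 1*(-1)))*3)*11 = -20 + ((-6 + (3 + 1))*3)*11 = -20 + ((-6 + 4)*3)*11 = -20 - 2*3*11 = -20 - 6*11 = -20 - 66 = -86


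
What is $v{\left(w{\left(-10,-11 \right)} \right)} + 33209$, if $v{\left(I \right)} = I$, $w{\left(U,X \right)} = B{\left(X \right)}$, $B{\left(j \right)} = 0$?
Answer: $33209$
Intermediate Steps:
$w{\left(U,X \right)} = 0$
$v{\left(w{\left(-10,-11 \right)} \right)} + 33209 = 0 + 33209 = 33209$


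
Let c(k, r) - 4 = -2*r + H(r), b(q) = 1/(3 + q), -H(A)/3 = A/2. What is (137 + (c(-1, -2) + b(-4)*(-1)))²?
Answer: 22201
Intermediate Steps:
H(A) = -3*A/2
c(k, r) = 4 - 7*r/2 (c(k, r) = 4 + (-2*r - 3*r/2) = 4 - 7*r/2)
(137 + (c(-1, -2) + b(-4)*(-1)))² = (137 + ((4 - 7/2*(-2)) - 1/(3 - 4)))² = (137 + ((4 + 7) - 1/(-1)))² = (137 + (11 - 1*(-1)))² = (137 + (11 + 1))² = (137 + 12)² = 149² = 22201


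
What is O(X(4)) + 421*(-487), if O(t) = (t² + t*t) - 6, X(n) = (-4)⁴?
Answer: -73961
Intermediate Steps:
X(n) = 256
O(t) = -6 + 2*t² (O(t) = (t² + t²) - 6 = 2*t² - 6 = -6 + 2*t²)
O(X(4)) + 421*(-487) = (-6 + 2*256²) + 421*(-487) = (-6 + 2*65536) - 205027 = (-6 + 131072) - 205027 = 131066 - 205027 = -73961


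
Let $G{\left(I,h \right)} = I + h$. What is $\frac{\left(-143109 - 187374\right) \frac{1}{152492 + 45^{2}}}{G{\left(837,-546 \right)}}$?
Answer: $- \frac{110161}{14988149} \approx -0.0073499$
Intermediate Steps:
$\frac{\left(-143109 - 187374\right) \frac{1}{152492 + 45^{2}}}{G{\left(837,-546 \right)}} = \frac{\left(-143109 - 187374\right) \frac{1}{152492 + 45^{2}}}{837 - 546} = \frac{\left(-330483\right) \frac{1}{152492 + 2025}}{291} = - \frac{330483}{154517} \cdot \frac{1}{291} = \left(-330483\right) \frac{1}{154517} \cdot \frac{1}{291} = \left(- \frac{330483}{154517}\right) \frac{1}{291} = - \frac{110161}{14988149}$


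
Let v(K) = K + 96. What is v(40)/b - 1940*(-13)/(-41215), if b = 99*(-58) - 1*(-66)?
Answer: -7437698/11696817 ≈ -0.63587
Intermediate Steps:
b = -5676 (b = -5742 + 66 = -5676)
v(K) = 96 + K
v(40)/b - 1940*(-13)/(-41215) = (96 + 40)/(-5676) - 1940*(-13)/(-41215) = 136*(-1/5676) + 25220*(-1/41215) = -34/1419 - 5044/8243 = -7437698/11696817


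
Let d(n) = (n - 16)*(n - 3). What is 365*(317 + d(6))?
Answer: 104755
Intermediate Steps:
d(n) = (-16 + n)*(-3 + n)
365*(317 + d(6)) = 365*(317 + (48 + 6**2 - 19*6)) = 365*(317 + (48 + 36 - 114)) = 365*(317 - 30) = 365*287 = 104755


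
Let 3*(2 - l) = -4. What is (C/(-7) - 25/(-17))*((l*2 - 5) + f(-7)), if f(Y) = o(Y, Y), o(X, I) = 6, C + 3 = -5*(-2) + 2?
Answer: 506/357 ≈ 1.4174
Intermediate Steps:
l = 10/3 (l = 2 - ⅓*(-4) = 2 + 4/3 = 10/3 ≈ 3.3333)
C = 9 (C = -3 + (-5*(-2) + 2) = -3 + (10 + 2) = -3 + 12 = 9)
f(Y) = 6
(C/(-7) - 25/(-17))*((l*2 - 5) + f(-7)) = (9/(-7) - 25/(-17))*(((10/3)*2 - 5) + 6) = (9*(-⅐) - 25*(-1/17))*((20/3 - 5) + 6) = (-9/7 + 25/17)*(5/3 + 6) = (22/119)*(23/3) = 506/357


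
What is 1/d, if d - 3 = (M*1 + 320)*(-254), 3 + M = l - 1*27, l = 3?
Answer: -1/74419 ≈ -1.3437e-5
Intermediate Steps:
M = -27 (M = -3 + (3 - 1*27) = -3 + (3 - 27) = -3 - 24 = -27)
d = -74419 (d = 3 + (-27*1 + 320)*(-254) = 3 + (-27 + 320)*(-254) = 3 + 293*(-254) = 3 - 74422 = -74419)
1/d = 1/(-74419) = -1/74419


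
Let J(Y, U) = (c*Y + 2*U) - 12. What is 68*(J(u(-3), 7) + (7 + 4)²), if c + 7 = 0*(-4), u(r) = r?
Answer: 9792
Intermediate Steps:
c = -7 (c = -7 + 0*(-4) = -7 + 0 = -7)
J(Y, U) = -12 - 7*Y + 2*U (J(Y, U) = (-7*Y + 2*U) - 12 = -12 - 7*Y + 2*U)
68*(J(u(-3), 7) + (7 + 4)²) = 68*((-12 - 7*(-3) + 2*7) + (7 + 4)²) = 68*((-12 + 21 + 14) + 11²) = 68*(23 + 121) = 68*144 = 9792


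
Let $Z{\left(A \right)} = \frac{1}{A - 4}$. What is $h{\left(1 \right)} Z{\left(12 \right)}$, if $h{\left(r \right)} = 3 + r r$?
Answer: $\frac{1}{2} \approx 0.5$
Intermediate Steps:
$h{\left(r \right)} = 3 + r^{2}$
$Z{\left(A \right)} = \frac{1}{-4 + A}$
$h{\left(1 \right)} Z{\left(12 \right)} = \frac{3 + 1^{2}}{-4 + 12} = \frac{3 + 1}{8} = 4 \cdot \frac{1}{8} = \frac{1}{2}$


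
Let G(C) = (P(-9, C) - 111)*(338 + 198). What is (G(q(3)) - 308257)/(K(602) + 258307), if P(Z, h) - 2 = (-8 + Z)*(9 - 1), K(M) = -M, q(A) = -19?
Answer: -439577/257705 ≈ -1.7057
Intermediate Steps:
P(Z, h) = -62 + 8*Z (P(Z, h) = 2 + (-8 + Z)*(9 - 1) = 2 + (-8 + Z)*8 = 2 + (-64 + 8*Z) = -62 + 8*Z)
G(C) = -131320 (G(C) = ((-62 + 8*(-9)) - 111)*(338 + 198) = ((-62 - 72) - 111)*536 = (-134 - 111)*536 = -245*536 = -131320)
(G(q(3)) - 308257)/(K(602) + 258307) = (-131320 - 308257)/(-1*602 + 258307) = -439577/(-602 + 258307) = -439577/257705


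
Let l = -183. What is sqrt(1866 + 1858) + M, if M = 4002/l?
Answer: -1334/61 + 14*sqrt(19) ≈ 39.156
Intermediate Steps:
M = -1334/61 (M = 4002/(-183) = 4002*(-1/183) = -1334/61 ≈ -21.869)
sqrt(1866 + 1858) + M = sqrt(1866 + 1858) - 1334/61 = sqrt(3724) - 1334/61 = 14*sqrt(19) - 1334/61 = -1334/61 + 14*sqrt(19)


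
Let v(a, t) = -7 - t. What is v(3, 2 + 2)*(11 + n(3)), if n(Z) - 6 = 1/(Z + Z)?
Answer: -1133/6 ≈ -188.83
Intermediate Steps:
n(Z) = 6 + 1/(2*Z) (n(Z) = 6 + 1/(Z + Z) = 6 + 1/(2*Z))
v(3, 2 + 2)*(11 + n(3)) = (-7 - (2 + 2))*(11 + (6 + (1/2)/3)) = (-7 - 1*4)*(11 + (6 + (1/2)*(1/3))) = (-7 - 4)*(11 + (6 + 1/6)) = -11*(11 + 37/6) = -11*103/6 = -1133/6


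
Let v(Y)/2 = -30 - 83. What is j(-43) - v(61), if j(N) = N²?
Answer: 2075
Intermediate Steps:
v(Y) = -226 (v(Y) = 2*(-30 - 83) = 2*(-113) = -226)
j(-43) - v(61) = (-43)² - 1*(-226) = 1849 + 226 = 2075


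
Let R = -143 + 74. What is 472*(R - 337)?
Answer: -191632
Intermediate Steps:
R = -69
472*(R - 337) = 472*(-69 - 337) = 472*(-406) = -191632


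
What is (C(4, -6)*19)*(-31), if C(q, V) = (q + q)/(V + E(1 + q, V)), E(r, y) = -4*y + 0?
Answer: -2356/9 ≈ -261.78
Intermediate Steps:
E(r, y) = -4*y
C(q, V) = -2*q/(3*V) (C(q, V) = (q + q)/(V - 4*V) = (2*q)/((-3*V)) = (2*q)*(-1/(3*V)) = -2*q/(3*V))
(C(4, -6)*19)*(-31) = (-⅔*4/(-6)*19)*(-31) = (-⅔*4*(-⅙)*19)*(-31) = ((4/9)*19)*(-31) = (76/9)*(-31) = -2356/9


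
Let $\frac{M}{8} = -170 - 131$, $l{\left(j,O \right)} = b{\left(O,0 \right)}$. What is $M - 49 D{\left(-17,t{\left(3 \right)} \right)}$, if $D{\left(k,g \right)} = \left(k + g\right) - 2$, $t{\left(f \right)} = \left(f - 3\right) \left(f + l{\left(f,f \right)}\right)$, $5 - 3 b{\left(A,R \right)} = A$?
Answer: $-1477$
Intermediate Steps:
$b{\left(A,R \right)} = \frac{5}{3} - \frac{A}{3}$
$l{\left(j,O \right)} = \frac{5}{3} - \frac{O}{3}$
$t{\left(f \right)} = \left(-3 + f\right) \left(\frac{5}{3} + \frac{2 f}{3}\right)$ ($t{\left(f \right)} = \left(f - 3\right) \left(f - \left(- \frac{5}{3} + \frac{f}{3}\right)\right) = \left(-3 + f\right) \left(\frac{5}{3} + \frac{2 f}{3}\right)$)
$M = -2408$ ($M = 8 \left(-170 - 131\right) = 8 \left(-301\right) = -2408$)
$D{\left(k,g \right)} = -2 + g + k$ ($D{\left(k,g \right)} = \left(g + k\right) - 2 = -2 + g + k$)
$M - 49 D{\left(-17,t{\left(3 \right)} \right)} = -2408 - 49 \left(-2 - \left(6 - 6\right) - 17\right) = -2408 - 49 \left(-2 - 0 - 17\right) = -2408 - 49 \left(-2 + 0 - 17\right) = -2408 - -931 = -2408 + 931 = -1477$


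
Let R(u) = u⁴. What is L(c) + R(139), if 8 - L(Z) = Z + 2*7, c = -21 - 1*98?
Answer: 373301154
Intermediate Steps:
c = -119 (c = -21 - 98 = -119)
L(Z) = -6 - Z (L(Z) = 8 - (Z + 2*7) = 8 - (Z + 14) = 8 - (14 + Z) = 8 + (-14 - Z) = -6 - Z)
L(c) + R(139) = (-6 - 1*(-119)) + 139⁴ = (-6 + 119) + 373301041 = 113 + 373301041 = 373301154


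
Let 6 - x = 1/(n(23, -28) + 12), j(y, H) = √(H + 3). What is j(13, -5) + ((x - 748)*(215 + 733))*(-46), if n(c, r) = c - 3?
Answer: 129433995/4 + I*√2 ≈ 3.2358e+7 + 1.4142*I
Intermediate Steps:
n(c, r) = -3 + c
j(y, H) = √(3 + H)
x = 191/32 (x = 6 - 1/((-3 + 23) + 12) = 6 - 1/(20 + 12) = 6 - 1/32 = 191/32 ≈ 5.9688)
j(13, -5) + ((x - 748)*(215 + 733))*(-46) = √(3 - 5) + ((191/32 - 748)*(215 + 733))*(-46) = √(-2) - 23745/32*948*(-46) = I*√2 - 5627565/8*(-46) = I*√2 + 129433995/4 = 129433995/4 + I*√2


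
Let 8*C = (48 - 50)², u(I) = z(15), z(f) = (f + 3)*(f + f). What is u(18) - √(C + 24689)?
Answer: 540 - 67*√22/2 ≈ 382.87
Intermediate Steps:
z(f) = 2*f*(3 + f) (z(f) = (3 + f)*(2*f) = 2*f*(3 + f))
u(I) = 540 (u(I) = 2*15*(3 + 15) = 2*15*18 = 540)
C = ½ (C = (48 - 50)²/8 = (⅛)*(-2)² = (⅛)*4 = ½ ≈ 0.50000)
u(18) - √(C + 24689) = 540 - √(½ + 24689) = 540 - √(49379/2) = 540 - 67*√22/2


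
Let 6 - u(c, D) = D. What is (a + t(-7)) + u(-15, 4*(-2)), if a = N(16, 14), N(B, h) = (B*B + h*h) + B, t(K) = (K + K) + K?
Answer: 461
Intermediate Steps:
u(c, D) = 6 - D
t(K) = 3*K (t(K) = 2*K + K = 3*K)
N(B, h) = B + B² + h² (N(B, h) = (B² + h²) + B = B + B² + h²)
a = 468 (a = 16 + 16² + 14² = 16 + 256 + 196 = 468)
(a + t(-7)) + u(-15, 4*(-2)) = (468 + 3*(-7)) + (6 - 4*(-2)) = (468 - 21) + (6 - 1*(-8)) = 447 + (6 + 8) = 447 + 14 = 461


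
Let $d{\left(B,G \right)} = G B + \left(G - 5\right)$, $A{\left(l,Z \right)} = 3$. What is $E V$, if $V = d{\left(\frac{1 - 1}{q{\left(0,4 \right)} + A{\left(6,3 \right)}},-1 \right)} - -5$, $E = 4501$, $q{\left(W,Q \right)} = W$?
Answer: $-4501$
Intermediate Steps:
$d{\left(B,G \right)} = -5 + G + B G$ ($d{\left(B,G \right)} = B G + \left(G - 5\right) = B G + \left(-5 + G\right) = -5 + G + B G$)
$V = -1$ ($V = \left(-5 - 1 + \frac{1 - 1}{0 + 3} \left(-1\right)\right) - -5 = \left(-5 - 1 + \frac{0}{3} \left(-1\right)\right) + 5 = \left(-5 - 1 + 0 \cdot \frac{1}{3} \left(-1\right)\right) + 5 = \left(-5 - 1 + 0 \left(-1\right)\right) + 5 = \left(-5 - 1 + 0\right) + 5 = -6 + 5 = -1$)
$E V = 4501 \left(-1\right) = -4501$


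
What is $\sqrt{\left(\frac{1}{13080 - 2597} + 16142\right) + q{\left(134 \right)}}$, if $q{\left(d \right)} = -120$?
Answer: $\frac{\sqrt{1760710286841}}{10483} \approx 126.58$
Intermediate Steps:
$\sqrt{\left(\frac{1}{13080 - 2597} + 16142\right) + q{\left(134 \right)}} = \sqrt{\left(\frac{1}{13080 - 2597} + 16142\right) - 120} = \sqrt{\left(\frac{1}{10483} + 16142\right) - 120} = \sqrt{\frac{169216587}{10483} - 120} = \sqrt{\frac{167958627}{10483}} = \frac{\sqrt{1760710286841}}{10483}$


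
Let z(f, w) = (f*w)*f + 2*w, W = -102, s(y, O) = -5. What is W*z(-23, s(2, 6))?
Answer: 270810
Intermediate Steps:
z(f, w) = 2*w + w*f² (z(f, w) = w*f² + 2*w = 2*w + w*f²)
W*z(-23, s(2, 6)) = -(-510)*(2 + (-23)²) = -(-510)*(2 + 529) = -(-510)*531 = -102*(-2655) = 270810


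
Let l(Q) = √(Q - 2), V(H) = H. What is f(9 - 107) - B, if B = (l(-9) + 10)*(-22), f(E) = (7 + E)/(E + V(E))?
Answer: 6173/28 + 22*I*√11 ≈ 220.46 + 72.966*I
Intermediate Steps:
l(Q) = √(-2 + Q)
f(E) = (7 + E)/(2*E) (f(E) = (7 + E)/(E + E) = (7 + E)/((2*E)) = (7 + E)*(1/(2*E)) = (7 + E)/(2*E))
B = -220 - 22*I*√11 (B = (√(-2 - 9) + 10)*(-22) = (√(-11) + 10)*(-22) = (I*√11 + 10)*(-22) = (10 + I*√11)*(-22) = -220 - 22*I*√11 ≈ -220.0 - 72.966*I)
f(9 - 107) - B = (7 + (9 - 107))/(2*(9 - 107)) - (-220 - 22*I*√11) = (½)*(7 - 98)/(-98) + (220 + 22*I*√11) = (½)*(-1/98)*(-91) + (220 + 22*I*√11) = 13/28 + (220 + 22*I*√11) = 6173/28 + 22*I*√11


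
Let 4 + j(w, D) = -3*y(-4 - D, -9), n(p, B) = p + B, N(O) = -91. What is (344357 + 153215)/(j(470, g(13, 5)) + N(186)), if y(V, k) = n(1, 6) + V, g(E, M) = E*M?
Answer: 497572/91 ≈ 5467.8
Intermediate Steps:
n(p, B) = B + p
y(V, k) = 7 + V (y(V, k) = (6 + 1) + V = 7 + V)
j(w, D) = -13 + 3*D (j(w, D) = -4 - 3*(7 + (-4 - D)) = -4 - 3*(3 - D) = -4 + (-9 + 3*D) = -13 + 3*D)
(344357 + 153215)/(j(470, g(13, 5)) + N(186)) = (344357 + 153215)/((-13 + 3*(13*5)) - 91) = 497572/((-13 + 3*65) - 91) = 497572/((-13 + 195) - 91) = 497572/(182 - 91) = 497572/91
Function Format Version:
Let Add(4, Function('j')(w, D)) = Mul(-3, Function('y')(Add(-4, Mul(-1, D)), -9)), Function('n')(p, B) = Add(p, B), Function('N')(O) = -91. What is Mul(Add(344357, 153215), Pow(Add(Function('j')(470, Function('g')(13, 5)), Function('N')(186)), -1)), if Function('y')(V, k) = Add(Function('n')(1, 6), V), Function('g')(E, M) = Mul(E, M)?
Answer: Rational(497572, 91) ≈ 5467.8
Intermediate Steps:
Function('n')(p, B) = Add(B, p)
Function('y')(V, k) = Add(7, V) (Function('y')(V, k) = Add(Add(6, 1), V) = Add(7, V))
Function('j')(w, D) = Add(-13, Mul(3, D)) (Function('j')(w, D) = Add(-4, Mul(-3, Add(7, Add(-4, Mul(-1, D))))) = Add(-4, Mul(-3, Add(3, Mul(-1, D)))) = Add(-4, Add(-9, Mul(3, D))) = Add(-13, Mul(3, D)))
Mul(Add(344357, 153215), Pow(Add(Function('j')(470, Function('g')(13, 5)), Function('N')(186)), -1)) = Mul(Add(344357, 153215), Pow(Add(Add(-13, Mul(3, Mul(13, 5))), -91), -1)) = Mul(497572, Pow(Add(Add(-13, Mul(3, 65)), -91), -1)) = Mul(497572, Pow(Add(Add(-13, 195), -91), -1)) = Mul(497572, Pow(Add(182, -91), -1)) = Mul(497572, Pow(91, -1)) = Mul(497572, Rational(1, 91)) = Rational(497572, 91)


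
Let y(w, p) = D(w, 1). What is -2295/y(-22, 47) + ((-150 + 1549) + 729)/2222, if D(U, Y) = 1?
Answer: -2548681/1111 ≈ -2294.0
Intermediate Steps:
y(w, p) = 1
-2295/y(-22, 47) + ((-150 + 1549) + 729)/2222 = -2295/1 + ((-150 + 1549) + 729)/2222 = -2295*1 + (1399 + 729)*(1/2222) = -2295 + 2128*(1/2222) = -2295 + 1064/1111 = -2548681/1111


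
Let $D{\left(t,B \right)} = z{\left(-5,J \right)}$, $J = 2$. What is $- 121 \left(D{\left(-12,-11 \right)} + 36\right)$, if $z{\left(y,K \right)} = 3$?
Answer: $-4719$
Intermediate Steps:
$D{\left(t,B \right)} = 3$
$- 121 \left(D{\left(-12,-11 \right)} + 36\right) = - 121 \left(3 + 36\right) = \left(-121\right) 39 = -4719$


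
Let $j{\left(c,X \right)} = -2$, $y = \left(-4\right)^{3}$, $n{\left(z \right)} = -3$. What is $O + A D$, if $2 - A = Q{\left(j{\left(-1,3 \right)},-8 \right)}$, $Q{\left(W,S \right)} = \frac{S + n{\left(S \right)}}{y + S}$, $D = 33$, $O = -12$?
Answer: $\frac{1175}{24} \approx 48.958$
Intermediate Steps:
$y = -64$
$Q{\left(W,S \right)} = \frac{-3 + S}{-64 + S}$ ($Q{\left(W,S \right)} = \frac{S - 3}{-64 + S} = \frac{-3 + S}{-64 + S}$)
$A = \frac{133}{72}$ ($A = 2 - \frac{-3 - 8}{-64 - 8} = 2 - \frac{1}{-72} \left(-11\right) = 2 - \left(- \frac{1}{72}\right) \left(-11\right) = 2 - \frac{11}{72} = \frac{133}{72} \approx 1.8472$)
$O + A D = -12 + \frac{133}{72} \cdot 33 = -12 + \frac{1463}{24} = \frac{1175}{24}$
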